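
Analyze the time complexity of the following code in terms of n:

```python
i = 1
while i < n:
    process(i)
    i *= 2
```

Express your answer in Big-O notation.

This is Logarithmic loop. Time complexity: O(log n).

Answer: O(log n)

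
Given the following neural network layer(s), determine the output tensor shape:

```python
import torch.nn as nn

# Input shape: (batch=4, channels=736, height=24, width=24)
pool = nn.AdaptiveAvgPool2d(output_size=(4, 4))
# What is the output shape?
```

Input: (4, 736, 24, 24) -> Output: (4, 736, 4, 4)

Answer: (4, 736, 4, 4)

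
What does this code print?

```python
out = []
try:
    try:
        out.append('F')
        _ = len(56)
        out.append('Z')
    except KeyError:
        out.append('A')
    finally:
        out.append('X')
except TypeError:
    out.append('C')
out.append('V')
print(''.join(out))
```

Execution trace: 'F' (try body) → 'X' (finally) → 'C' (outer except TypeError) → 'V' (after the try/except). Output: FXCV

Answer: FXCV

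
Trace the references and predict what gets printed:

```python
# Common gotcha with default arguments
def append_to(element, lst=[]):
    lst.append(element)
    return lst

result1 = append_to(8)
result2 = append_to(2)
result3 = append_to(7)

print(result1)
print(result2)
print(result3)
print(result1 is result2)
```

Key concept: mutable default argument gotcha.
Step by step:
`result1 = append_to(8)` → result1 = [8]
`result2 = append_to(2)` → result1 = [8, 2] (same object as result2); result2 = [8, 2] (same object as result1)
`result3 = append_to(7)` → result1 = [8, 2, 7] (same object as result2, result3); result2 = [8, 2, 7] (same object as result1, result3); result3 = [8, 2, 7] (same object as result1, result2)
`print(result1)` → prints [8, 2, 7]
`print(result2)` → prints [8, 2, 7]
`print(result3)` → prints [8, 2, 7]
`print(result1 is result2)` → prints True

Answer:
[8, 2, 7]
[8, 2, 7]
[8, 2, 7]
True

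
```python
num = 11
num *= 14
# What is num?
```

Trace:
`num = 11` → num = 11
`num *= 14` → num = 154
So num = 154

Answer: 154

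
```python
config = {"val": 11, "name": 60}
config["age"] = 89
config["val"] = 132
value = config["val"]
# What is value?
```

Trace:
`config = {"val": 11, "name": 60}` → config = {'val': 11, 'name': 60}
`config["age"] = 89` → config = {'val': 11, 'name': 60, 'age': 89}
`config["val"] = 132` → config = {'val': 132, 'name': 60, 'age': 89}
`value = config["val"]` → value = 132
So value = 132

Answer: 132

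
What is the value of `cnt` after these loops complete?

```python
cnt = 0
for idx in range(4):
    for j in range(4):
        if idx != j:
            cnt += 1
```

4² - 4 (exclude diagonal)
`cnt` takes the values: 0 → 1 → 2 → 3 → 4 → 5 → 6 → 7 → 8 → 9 → 10 → 11 → 12

Answer: 12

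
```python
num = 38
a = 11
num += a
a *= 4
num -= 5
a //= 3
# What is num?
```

Trace:
`num = 38` → num = 38
`a = 11` → a = 11
`num += a` → num = 49
`a *= 4` → a = 44
`num -= 5` → num = 44
`a //= 3` → a = 14
So num = 44

Answer: 44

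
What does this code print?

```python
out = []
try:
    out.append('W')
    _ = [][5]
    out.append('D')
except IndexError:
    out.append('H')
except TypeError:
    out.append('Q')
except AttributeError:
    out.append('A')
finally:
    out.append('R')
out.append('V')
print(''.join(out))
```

Execution trace: 'W' (try body) → 'H' (except IndexError) → 'R' (finally) → 'V' (after the try/except). Output: WHRV

Answer: WHRV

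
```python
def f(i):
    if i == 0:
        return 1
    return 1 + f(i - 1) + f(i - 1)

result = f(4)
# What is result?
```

f(i) = 1 + 2·f(i-1), f(0)=1. Closed form: (1+1)·2^4 - 1 = 31.

Answer: 31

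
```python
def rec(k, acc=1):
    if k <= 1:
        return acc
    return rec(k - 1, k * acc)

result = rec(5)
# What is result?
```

Accumulator trace (n, acc): (5, 1) -> (4, 5) -> (3, 20) -> (2, 60) -> (1, 120) -> return 120

Answer: 120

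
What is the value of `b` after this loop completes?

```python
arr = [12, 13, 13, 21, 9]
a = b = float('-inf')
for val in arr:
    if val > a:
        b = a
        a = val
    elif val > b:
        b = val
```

Second largest (with repeats) in [12, 13, 13, 21, 9]
`b` takes the values: -inf → 12 → 13

Answer: 13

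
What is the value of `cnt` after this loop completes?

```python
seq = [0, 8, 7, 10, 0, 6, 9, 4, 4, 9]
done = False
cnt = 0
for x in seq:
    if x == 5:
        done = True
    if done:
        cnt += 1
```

Count elements after first 5 in [0, 8, 7, 10, 0, 6, 9, 4, 4, 9]
`cnt` takes the values: 0

Answer: 0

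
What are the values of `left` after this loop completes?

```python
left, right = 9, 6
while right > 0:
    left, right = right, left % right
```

GCD of 9 and 6
`left` takes the values: 9 → 6 → 3

Answer: 3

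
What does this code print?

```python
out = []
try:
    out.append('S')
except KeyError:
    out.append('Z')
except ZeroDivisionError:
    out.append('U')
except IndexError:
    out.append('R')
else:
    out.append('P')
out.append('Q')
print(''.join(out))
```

Execution trace: 'S' (try body, no exception) → 'P' (else) → 'Q' (after the try/except). Output: SPQ

Answer: SPQ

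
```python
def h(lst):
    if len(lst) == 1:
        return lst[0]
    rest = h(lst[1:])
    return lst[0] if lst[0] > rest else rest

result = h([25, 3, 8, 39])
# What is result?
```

Recursive max over [25, 3, 8, 39] = 39

Answer: 39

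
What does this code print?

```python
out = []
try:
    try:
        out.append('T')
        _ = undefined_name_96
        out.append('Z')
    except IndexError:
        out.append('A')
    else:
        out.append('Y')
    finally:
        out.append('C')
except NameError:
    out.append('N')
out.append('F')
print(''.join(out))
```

Execution trace: 'T' (inner try body) → 'C' (inner finally) → 'N' (outer except NameError) → 'F' (after the try/except). Output: TCNF

Answer: TCNF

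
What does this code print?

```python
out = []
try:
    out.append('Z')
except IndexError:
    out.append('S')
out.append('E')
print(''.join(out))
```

Execution trace: 'Z' (try body, no exception) → 'E' (after the try/except). Output: ZE

Answer: ZE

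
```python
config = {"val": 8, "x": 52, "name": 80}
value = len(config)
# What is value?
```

Trace:
`config = {"val": 8, "x": 52, "name": 80}` → config = {'val': 8, 'x': 52, 'name': 80}
`value = len(config)` → value = 3
So value = 3

Answer: 3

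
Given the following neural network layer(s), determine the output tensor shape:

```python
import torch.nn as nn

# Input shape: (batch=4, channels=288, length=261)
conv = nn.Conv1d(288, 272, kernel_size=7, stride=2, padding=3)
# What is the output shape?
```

Input: (4, 288, 261) -> Output: (4, 272, 131)

Answer: (4, 272, 131)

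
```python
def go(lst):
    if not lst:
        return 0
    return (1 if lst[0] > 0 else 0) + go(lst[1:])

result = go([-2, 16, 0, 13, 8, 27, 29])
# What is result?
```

Count of positive elements in [-2, 16, 0, 13, 8, 27, 29] = 5

Answer: 5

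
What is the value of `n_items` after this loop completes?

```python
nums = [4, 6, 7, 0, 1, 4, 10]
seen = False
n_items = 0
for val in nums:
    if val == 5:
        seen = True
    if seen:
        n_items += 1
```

Count elements after first 5 in [4, 6, 7, 0, 1, 4, 10]
`n_items` takes the values: 0

Answer: 0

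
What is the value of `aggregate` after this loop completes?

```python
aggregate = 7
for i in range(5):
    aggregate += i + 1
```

Start at 7, add 1 to 5 = 22
`aggregate` takes the values: 7 → 8 → 10 → 13 → 17 → 22

Answer: 22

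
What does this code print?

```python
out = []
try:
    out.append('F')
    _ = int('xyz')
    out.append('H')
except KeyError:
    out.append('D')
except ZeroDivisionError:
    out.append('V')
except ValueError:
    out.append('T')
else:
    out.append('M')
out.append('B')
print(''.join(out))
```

Execution trace: 'F' (try body) → 'T' (except ValueError) → 'B' (after the try/except). Output: FTB

Answer: FTB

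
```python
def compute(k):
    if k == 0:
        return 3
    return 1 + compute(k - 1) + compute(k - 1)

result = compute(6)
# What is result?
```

compute(k) = 1 + 2·compute(k-1), compute(0)=3. Closed form: (3+1)·2^6 - 1 = 255.

Answer: 255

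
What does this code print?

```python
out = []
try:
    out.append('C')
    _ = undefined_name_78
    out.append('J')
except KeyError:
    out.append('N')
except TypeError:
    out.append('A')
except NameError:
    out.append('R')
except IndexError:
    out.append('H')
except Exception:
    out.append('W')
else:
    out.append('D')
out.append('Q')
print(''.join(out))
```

Execution trace: 'C' (try body) → 'R' (except NameError) → 'Q' (after the try/except). Output: CRQ

Answer: CRQ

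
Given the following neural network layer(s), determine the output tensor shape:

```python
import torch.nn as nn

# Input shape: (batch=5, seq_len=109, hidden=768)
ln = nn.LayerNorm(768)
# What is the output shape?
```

Input: (5, 109, 768) -> Output: (5, 109, 768)

Answer: (5, 109, 768)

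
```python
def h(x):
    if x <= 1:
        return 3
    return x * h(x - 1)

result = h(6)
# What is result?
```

h(6) = 6 * 5 * 4 * 3 * 2 * 3 = 2160

Answer: 2160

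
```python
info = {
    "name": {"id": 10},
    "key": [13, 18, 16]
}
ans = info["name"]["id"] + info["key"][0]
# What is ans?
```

Trace:
`info = { ...` → info = {'name': {'id': 10}, 'key': [13, 18, 16]}
`ans = info["name"]["id"] + info["key"][0]` → ans = 23
So ans = 23

Answer: 23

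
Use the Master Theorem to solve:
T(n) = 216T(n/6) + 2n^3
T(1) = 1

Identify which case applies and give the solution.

a=216, b=6, f(n)=2n^3. log_6(216) = 3. Since c=3 = 3, Case 2 applies: T(n) = Θ(n^log_b(a) · log n) = O(n^3 log n).

Answer: O(n^3 log n) - Case 2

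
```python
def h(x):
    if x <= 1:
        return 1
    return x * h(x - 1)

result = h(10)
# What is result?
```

h(10) = 10 * 9 * 8 * 7 * 6 * 5 * 4 * 3 * 2 * 1 = 3628800

Answer: 3628800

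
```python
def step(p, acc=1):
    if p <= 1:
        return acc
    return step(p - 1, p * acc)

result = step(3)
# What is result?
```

Accumulator trace (n, acc): (3, 1) -> (2, 3) -> (1, 6) -> return 6

Answer: 6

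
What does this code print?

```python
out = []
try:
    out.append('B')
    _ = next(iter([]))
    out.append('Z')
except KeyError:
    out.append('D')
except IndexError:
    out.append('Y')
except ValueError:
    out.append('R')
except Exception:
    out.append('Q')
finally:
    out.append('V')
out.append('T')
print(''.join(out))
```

Execution trace: 'B' (try body) → 'Q' (except Exception) → 'V' (finally) → 'T' (after the try/except). Output: BQVT

Answer: BQVT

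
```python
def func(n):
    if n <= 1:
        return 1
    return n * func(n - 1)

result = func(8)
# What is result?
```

func(8) = 8 * 7 * 6 * 5 * 4 * 3 * 2 * 1 = 40320

Answer: 40320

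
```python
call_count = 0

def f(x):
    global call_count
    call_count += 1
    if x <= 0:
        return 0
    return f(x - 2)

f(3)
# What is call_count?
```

Linear recursion stepping by 2: 3 calls from x=3 down to ≤0.

Answer: 3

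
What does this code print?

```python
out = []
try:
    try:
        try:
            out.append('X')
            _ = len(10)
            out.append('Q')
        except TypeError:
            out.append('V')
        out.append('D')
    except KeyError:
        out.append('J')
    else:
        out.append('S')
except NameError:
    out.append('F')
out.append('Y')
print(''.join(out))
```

Execution trace: 'X' (inner try body) → 'V' (inner except TypeError) → 'D' (try body, no exception) → 'S' (else) → 'Y' (after the try/except). Output: XVDSY

Answer: XVDSY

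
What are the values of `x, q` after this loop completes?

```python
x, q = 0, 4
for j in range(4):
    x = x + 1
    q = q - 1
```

x goes 0→4, q goes 4→0
`x, q` takes the values: (0, 4) → (1, 4) → (1, 3) → (2, 3) → (2, 2) → (3, 2) → (3, 1) → (4, 1) → (4, 0)

Answer: 4, 0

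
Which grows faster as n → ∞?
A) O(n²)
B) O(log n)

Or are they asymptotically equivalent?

O(n²) vs O(log n): Higher order terms dominate.

Answer: A) O(n²) grows faster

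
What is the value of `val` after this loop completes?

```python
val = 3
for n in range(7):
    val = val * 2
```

Multiply by 2, 7 times: 3 * 2^7 = 384
`val` takes the values: 3 → 6 → 12 → 24 → 48 → 96 → 192 → 384

Answer: 384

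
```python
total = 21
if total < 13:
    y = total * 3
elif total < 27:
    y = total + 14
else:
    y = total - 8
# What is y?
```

Trace:
`total = 21` → total = 21
`if total < 13: ...` → total < 13 is False, total < 27 is True → y = 35
So y = 35

Answer: 35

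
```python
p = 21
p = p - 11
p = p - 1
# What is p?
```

Trace:
`p = 21` → p = 21
`p = p - 11` → p = 10
`p = p - 1` → p = 9
So p = 9

Answer: 9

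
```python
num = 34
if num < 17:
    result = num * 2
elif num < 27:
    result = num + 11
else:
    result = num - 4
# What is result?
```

Trace:
`num = 34` → num = 34
`if num < 17: ...` → num < 17 is False, num < 27 is False, take else branch → result = 30
So result = 30

Answer: 30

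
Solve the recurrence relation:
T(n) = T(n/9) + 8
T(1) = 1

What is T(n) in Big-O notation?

Each step divides n by 9 and adds 8. After log_9(n) steps we reach T(1)=1. So T(n) = 8·log_9(n) + 1 = O(log n).

Answer: O(log n)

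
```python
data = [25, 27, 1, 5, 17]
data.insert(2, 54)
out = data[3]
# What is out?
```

Trace:
`data = [25, 27, 1, 5, 17]` → data = [25, 27, 1, 5, 17]
`data.insert(2, 54)` → data = [25, 27, 54, 1, 5, 17]
`out = data[3]` → out = 1
So out = 1

Answer: 1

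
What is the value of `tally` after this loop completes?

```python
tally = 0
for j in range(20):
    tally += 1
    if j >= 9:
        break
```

Loop breaks when j reaches 9, tally is 10
`tally` takes the values: 0 → 1 → 2 → 3 → 4 → 5 → 6 → 7 → 8 → 9 → 10

Answer: 10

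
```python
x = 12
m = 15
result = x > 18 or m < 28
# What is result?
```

Trace:
`x = 12` → x = 12
`m = 15` → m = 15
`result = x > 18 or m < 28` → result = True
So result = True

Answer: True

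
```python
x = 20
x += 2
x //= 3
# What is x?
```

Trace:
`x = 20` → x = 20
`x += 2` → x = 22
`x //= 3` → x = 7
So x = 7

Answer: 7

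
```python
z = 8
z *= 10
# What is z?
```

Trace:
`z = 8` → z = 8
`z *= 10` → z = 80
So z = 80

Answer: 80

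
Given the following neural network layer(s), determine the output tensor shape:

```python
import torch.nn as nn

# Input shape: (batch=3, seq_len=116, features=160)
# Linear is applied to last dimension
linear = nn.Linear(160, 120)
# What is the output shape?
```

Input: (3, 116, 160) -> Output: (3, 116, 120)

Answer: (3, 116, 120)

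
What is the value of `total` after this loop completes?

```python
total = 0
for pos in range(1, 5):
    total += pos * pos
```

Sum of squares 1² to 4² = 30
`total` takes the values: 0 → 1 → 5 → 14 → 30

Answer: 30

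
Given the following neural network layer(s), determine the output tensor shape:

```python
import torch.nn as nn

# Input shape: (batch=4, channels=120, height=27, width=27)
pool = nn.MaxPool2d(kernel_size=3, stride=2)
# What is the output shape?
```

Input: (4, 120, 27, 27) -> Output: (4, 120, 13, 13)

Answer: (4, 120, 13, 13)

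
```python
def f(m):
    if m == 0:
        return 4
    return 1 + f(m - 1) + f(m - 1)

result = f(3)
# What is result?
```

f(m) = 1 + 2·f(m-1), f(0)=4. Closed form: (4+1)·2^3 - 1 = 39.

Answer: 39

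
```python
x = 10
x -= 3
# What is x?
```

Trace:
`x = 10` → x = 10
`x -= 3` → x = 7
So x = 7

Answer: 7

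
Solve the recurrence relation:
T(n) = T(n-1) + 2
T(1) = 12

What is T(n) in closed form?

Unrolling: T(n) = T(1) + 2·(n-1) = 12 + 2(n-1) = 2n + 10.

Answer: T(n) = 2n + 10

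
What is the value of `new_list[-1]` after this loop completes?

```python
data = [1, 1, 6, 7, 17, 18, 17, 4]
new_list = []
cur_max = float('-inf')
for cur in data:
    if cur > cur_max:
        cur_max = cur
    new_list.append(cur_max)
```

Running max ends at 18
`new_list` takes the values: [] → [1] → [1, 1] → [1, 1, 6] → [1, 1, 6, 7] → [1, 1, 6, 7, 17] → [1, 1, 6, 7, 17, 18] → [1, 1, 6, 7, 17, 18, 18] → [1, 1, 6, 7, 17, 18, 18, 18]
So `new_list[-1]` = 18

Answer: 18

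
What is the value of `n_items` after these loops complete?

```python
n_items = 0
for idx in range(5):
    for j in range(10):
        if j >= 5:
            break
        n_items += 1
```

Inner breaks at 5, outer runs 5 times
`n_items` takes the values: 0 → 1 → 2 → 3 → 4 → 5 → 6 → 7 → 8 → 9 → 10 → 11 → 12 → 13 → 14 → 15 → 16 → 17 → 18 → 19 → 20 → 21 → 22 → 23 → 24 → 25

Answer: 25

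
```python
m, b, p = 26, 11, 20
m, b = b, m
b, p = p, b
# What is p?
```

Trace:
`m, b, p = 26, 11, 20` → m = 26; b = 11; p = 20
`m, b = b, m` → m = 11; b = 26
`b, p = p, b` → b = 20; p = 26
So p = 26

Answer: 26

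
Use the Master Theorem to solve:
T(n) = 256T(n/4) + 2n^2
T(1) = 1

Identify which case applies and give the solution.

a=256, b=4, f(n)=2n^2. log_4(256) = 4. Since c=2 < 4, Case 1 applies: T(n) = Θ(n^log_b(a)) = O(n^4).

Answer: O(n^4) - Case 1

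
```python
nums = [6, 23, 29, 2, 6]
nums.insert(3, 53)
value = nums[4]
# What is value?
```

Trace:
`nums = [6, 23, 29, 2, 6]` → nums = [6, 23, 29, 2, 6]
`nums.insert(3, 53)` → nums = [6, 23, 29, 53, 2, 6]
`value = nums[4]` → value = 2
So value = 2

Answer: 2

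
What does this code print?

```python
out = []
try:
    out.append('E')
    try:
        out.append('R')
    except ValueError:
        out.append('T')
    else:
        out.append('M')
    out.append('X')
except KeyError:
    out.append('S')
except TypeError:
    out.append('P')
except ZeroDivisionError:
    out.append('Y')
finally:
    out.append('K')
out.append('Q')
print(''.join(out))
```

Execution trace: 'E' (try body) → 'R' (inner try body, no exception) → 'M' (inner else) → 'X' (try body, no exception) → 'K' (finally) → 'Q' (after the try/except). Output: ERMXKQ

Answer: ERMXKQ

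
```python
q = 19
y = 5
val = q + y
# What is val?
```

Trace:
`q = 19` → q = 19
`y = 5` → y = 5
`val = q + y` → val = 24
So val = 24

Answer: 24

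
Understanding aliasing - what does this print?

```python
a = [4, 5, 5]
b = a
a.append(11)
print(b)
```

Key concept: basic list aliasing.
Step by step:
`a = [4, 5, 5]` → a = [4, 5, 5]
`b = a` → b = [4, 5, 5] (same object as a)
`a.append(11)` → a = [4, 5, 5, 11] (same object as b); b = [4, 5, 5, 11] (same object as a)
`print(b)` → prints [4, 5, 5, 11]

Answer: [4, 5, 5, 11]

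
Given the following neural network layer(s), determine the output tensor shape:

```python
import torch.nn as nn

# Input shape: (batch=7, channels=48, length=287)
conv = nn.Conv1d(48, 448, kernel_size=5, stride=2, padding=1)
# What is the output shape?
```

Input: (7, 48, 287) -> Output: (7, 448, 143)

Answer: (7, 448, 143)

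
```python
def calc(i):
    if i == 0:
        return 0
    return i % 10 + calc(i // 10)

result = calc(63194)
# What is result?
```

Sum of digits of 63194: 4 + 9 + 1 + 3 + 6 = 23

Answer: 23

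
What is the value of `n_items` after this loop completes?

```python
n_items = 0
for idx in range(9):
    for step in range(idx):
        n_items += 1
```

Triangle number: 0+1+2+...+8
`n_items` takes the values: 0 → 1 → 2 → 3 → 4 → 5 → 6 → 7 → 8 → 9 → 10 → 11 → 12 → 13 → 14 → 15 → 16 → 17 → 18 → 19 → 20 → 21 → 22 → 23 → 24 → 25 → 26 → 27 → 28 → 29 → 30 → 31 → 32 → 33 → 34 → 35 → 36

Answer: 36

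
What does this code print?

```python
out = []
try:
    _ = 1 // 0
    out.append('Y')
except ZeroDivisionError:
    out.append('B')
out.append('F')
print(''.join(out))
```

Execution trace: 'B' (except ZeroDivisionError) → 'F' (after the try/except). Output: BF

Answer: BF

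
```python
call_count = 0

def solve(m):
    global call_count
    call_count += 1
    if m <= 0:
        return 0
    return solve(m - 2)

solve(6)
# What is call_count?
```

Linear recursion stepping by 2: 4 calls from m=6 down to ≤0.

Answer: 4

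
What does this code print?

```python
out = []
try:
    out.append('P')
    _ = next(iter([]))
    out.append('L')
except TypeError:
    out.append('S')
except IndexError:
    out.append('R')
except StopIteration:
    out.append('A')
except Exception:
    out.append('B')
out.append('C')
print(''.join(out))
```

Execution trace: 'P' (try body) → 'A' (except StopIteration) → 'C' (after the try/except). Output: PAC

Answer: PAC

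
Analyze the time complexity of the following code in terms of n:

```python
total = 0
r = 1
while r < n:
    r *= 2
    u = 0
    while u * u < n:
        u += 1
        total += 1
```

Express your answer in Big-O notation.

Each loop level contributes: log n × √n. Multiplying the contributions gives O(√n log n).

Answer: O(√n log n)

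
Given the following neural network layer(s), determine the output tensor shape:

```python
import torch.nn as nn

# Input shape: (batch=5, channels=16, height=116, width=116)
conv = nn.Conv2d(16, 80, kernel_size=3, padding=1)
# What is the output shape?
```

Input: (5, 16, 116, 116) -> Output: (5, 80, 116, 116)

Answer: (5, 80, 116, 116)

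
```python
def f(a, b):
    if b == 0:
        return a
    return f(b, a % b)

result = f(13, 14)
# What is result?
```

f(13, 14) -> f(14, 13) -> f(13, 1) -> f(1, 0) -> 1

Answer: 1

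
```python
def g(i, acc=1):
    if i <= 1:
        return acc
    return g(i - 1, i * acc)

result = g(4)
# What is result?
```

Accumulator trace (n, acc): (4, 1) -> (3, 4) -> (2, 12) -> (1, 24) -> return 24

Answer: 24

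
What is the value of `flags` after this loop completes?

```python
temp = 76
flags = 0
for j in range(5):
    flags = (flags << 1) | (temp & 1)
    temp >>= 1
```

Reverse lowest 5 bits of 76
`flags` takes the values: 0 → 1 → 3 → 6

Answer: 6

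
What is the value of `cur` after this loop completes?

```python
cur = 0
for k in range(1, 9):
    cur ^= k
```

XOR of 1 to 8
`cur` takes the values: 0 → 1 → 3 → 0 → 4 → 1 → 7 → 0 → 8

Answer: 8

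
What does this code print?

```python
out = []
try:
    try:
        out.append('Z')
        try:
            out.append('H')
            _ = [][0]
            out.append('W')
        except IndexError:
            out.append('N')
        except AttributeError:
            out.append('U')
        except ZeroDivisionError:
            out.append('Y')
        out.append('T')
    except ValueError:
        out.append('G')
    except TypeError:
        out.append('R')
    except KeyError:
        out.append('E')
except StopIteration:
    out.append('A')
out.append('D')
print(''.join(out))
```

Execution trace: 'Z' (try body) → 'H' (inner try body) → 'N' (inner except IndexError) → 'T' (try body, no exception) → 'D' (after the try/except). Output: ZHNTD

Answer: ZHNTD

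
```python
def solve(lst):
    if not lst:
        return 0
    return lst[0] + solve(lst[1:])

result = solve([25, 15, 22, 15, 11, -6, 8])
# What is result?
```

25 + 15 + 22 + 15 + 11 + (-6) + 8 + 0 = 90

Answer: 90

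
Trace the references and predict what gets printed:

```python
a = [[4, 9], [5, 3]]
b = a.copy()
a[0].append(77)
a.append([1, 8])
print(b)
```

Key concept: shallow copy with nested lists.
Step by step:
`a = [[4, 9], [5, 3]]` → a = [[4, 9], [5, 3]]
`b = a.copy()` → b = [[4, 9], [5, 3]]
`a[0].append(77)` → a = [[4, 9, 77], [5, 3]]; b = [[4, 9, 77], [5, 3]]
`a.append([1, 8])` → a = [[4, 9, 77], [5, 3], [1, 8]]
`print(b)` → prints [[4, 9, 77], [5, 3]]

Answer: [[4, 9, 77], [5, 3]]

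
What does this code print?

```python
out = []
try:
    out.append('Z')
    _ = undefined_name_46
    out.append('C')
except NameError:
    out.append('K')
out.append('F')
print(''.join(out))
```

Execution trace: 'Z' (try body) → 'K' (except NameError) → 'F' (after the try/except). Output: ZKF

Answer: ZKF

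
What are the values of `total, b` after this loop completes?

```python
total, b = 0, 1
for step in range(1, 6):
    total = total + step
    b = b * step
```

Sum and factorial of 1 to 5
`total, b` takes the values: (0, 1) → (1, 1) → (3, 1) → (3, 2) → (6, 2) → (6, 6) → (10, 6) → (10, 24) → (15, 24) → (15, 120)

Answer: 15, 120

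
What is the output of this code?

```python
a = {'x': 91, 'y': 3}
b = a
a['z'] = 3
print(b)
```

Key concept: dict aliasing.
Step by step:
`a = {'x': 91, 'y': 3}` → a = {'x': 91, 'y': 3}
`b = a` → b = {'x': 91, 'y': 3} (same object as a)
`a['z'] = 3` → a = {'x': 91, 'y': 3, 'z': 3} (same object as b); b = {'x': 91, 'y': 3, 'z': 3} (same object as a)
`print(b)` → prints {'x': 91, 'y': 3, 'z': 3}

Answer: {'x': 91, 'y': 3, 'z': 3}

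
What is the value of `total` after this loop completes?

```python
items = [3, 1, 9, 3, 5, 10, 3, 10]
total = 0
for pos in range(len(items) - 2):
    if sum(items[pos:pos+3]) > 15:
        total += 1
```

Count windows with sum > 15
`total` takes the values: 0 → 1 → 2 → 3 → 4

Answer: 4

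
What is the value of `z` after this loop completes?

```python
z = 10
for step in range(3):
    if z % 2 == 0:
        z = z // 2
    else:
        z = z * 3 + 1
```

Collatz-style transformation from 10
`z` takes the values: 10 → 5 → 16 → 8

Answer: 8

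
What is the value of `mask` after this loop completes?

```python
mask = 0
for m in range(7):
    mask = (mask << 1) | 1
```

Build 7 consecutive 1-bits: 0b1111111
`mask` takes the values: 0 → 1 → 3 → 7 → 15 → 31 → 63 → 127

Answer: 127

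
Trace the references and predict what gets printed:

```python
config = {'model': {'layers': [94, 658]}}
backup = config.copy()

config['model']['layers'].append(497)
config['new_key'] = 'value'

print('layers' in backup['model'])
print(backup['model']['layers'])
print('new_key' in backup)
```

Key concept: shallow copy gotcha with nested dict.
Step by step:
`config = {'model': {'layers': [94, 658]}}` → config = {'model': {'layers': [94, 658]}}
`backup = config.copy()` → backup = {'model': {'layers': [94, 658]}}
`config['model']['layers'].append(497)` → config = {'model': {'layers': [94, 658, 497]}}; backup = {'model': {'layers': [94, 658, 497]}}
`config['new_key'] = 'value'` → config = {'model': {'layers': [94, 658, 497]}, 'new_key': 'value'}
`print('layers' in backup['model'])` → prints True
`print(backup['model']['layers'])` → prints [94, 658, 497]
`print('new_key' in backup)` → prints False

Answer:
True
[94, 658, 497]
False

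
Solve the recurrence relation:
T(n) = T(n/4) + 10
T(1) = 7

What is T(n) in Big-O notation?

Each step divides n by 4 and adds 10. After log_4(n) steps we reach T(1)=7. So T(n) = 10·log_4(n) + 7 = O(log n).

Answer: O(log n)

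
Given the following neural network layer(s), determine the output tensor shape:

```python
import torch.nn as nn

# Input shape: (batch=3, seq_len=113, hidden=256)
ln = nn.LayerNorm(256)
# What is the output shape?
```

Input: (3, 113, 256) -> Output: (3, 113, 256)

Answer: (3, 113, 256)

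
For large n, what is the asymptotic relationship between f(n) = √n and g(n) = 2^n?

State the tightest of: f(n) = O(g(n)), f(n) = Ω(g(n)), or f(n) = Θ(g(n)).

√n vs 2^n: f(n) = O(g(n)) but not Ω(g(n)) — 2^n grows strictly faster than √n.

Answer: f(n) = O(g(n)) but not Ω(g(n)) — 2^n grows strictly faster than √n.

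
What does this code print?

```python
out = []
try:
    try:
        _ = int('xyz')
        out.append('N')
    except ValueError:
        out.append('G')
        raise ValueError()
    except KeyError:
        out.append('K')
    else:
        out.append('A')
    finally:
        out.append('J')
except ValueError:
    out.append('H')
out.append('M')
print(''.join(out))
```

Execution trace: 'G' (inner except ValueError) → 'J' (inner finally) → 'H' (outer except ValueError) → 'M' (after the try/except). Output: GJHM

Answer: GJHM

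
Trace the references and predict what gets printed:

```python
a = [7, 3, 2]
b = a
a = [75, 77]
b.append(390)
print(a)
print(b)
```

Key concept: rebinding vs mutation: a is rebound to a new list, b still points at the original.
Step by step:
`a = [7, 3, 2]` → a = [7, 3, 2]
`b = a` → b = [7, 3, 2] (same object as a)
`a = [75, 77]` → a = [75, 77]
`b.append(390)` → b = [7, 3, 2, 390]
`print(a)` → prints [75, 77]
`print(b)` → prints [7, 3, 2, 390]

Answer:
[75, 77]
[7, 3, 2, 390]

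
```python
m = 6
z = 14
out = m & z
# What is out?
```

Trace:
`m = 6` → m = 6
`z = 14` → z = 14
`out = m & z` → out = 6
So out = 6

Answer: 6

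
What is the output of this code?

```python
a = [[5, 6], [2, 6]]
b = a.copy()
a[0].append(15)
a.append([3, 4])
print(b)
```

Key concept: shallow copy with nested lists.
Step by step:
`a = [[5, 6], [2, 6]]` → a = [[5, 6], [2, 6]]
`b = a.copy()` → b = [[5, 6], [2, 6]]
`a[0].append(15)` → a = [[5, 6, 15], [2, 6]]; b = [[5, 6, 15], [2, 6]]
`a.append([3, 4])` → a = [[5, 6, 15], [2, 6], [3, 4]]
`print(b)` → prints [[5, 6, 15], [2, 6]]

Answer: [[5, 6, 15], [2, 6]]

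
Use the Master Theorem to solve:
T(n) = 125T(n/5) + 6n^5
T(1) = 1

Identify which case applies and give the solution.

a=125, b=5, f(n)=6n^5. log_5(125) = 3. Since c=5 > 3 and the regularity condition holds (125(n/5)^5 = (125/5^5)n^5 with 125/5^5 < 1), Case 3 applies: T(n) = Θ(f(n)) = O(n^5).

Answer: O(n^5) - Case 3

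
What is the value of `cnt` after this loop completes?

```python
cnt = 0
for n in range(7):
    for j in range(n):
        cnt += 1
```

Triangle number: 0+1+2+...+6
`cnt` takes the values: 0 → 1 → 2 → 3 → 4 → 5 → 6 → 7 → 8 → 9 → 10 → 11 → 12 → 13 → 14 → 15 → 16 → 17 → 18 → 19 → 20 → 21

Answer: 21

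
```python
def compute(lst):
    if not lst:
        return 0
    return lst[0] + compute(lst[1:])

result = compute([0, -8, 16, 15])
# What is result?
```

0 + (-8) + 16 + 15 + 0 = 23

Answer: 23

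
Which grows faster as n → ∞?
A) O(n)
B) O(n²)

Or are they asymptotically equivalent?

O(n) vs O(n²): Higher order terms dominate.

Answer: B) O(n²) grows faster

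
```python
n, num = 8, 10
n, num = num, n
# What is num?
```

Trace:
`n, num = 8, 10` → n = 8; num = 10
`n, num = num, n` → n = 10; num = 8
So num = 8

Answer: 8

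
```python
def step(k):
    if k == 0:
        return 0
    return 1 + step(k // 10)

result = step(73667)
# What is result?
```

Count of digits of 73667: 5

Answer: 5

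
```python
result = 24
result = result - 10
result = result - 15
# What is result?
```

Trace:
`result = 24` → result = 24
`result = result - 10` → result = 14
`result = result - 15` → result = -1
So result = -1

Answer: -1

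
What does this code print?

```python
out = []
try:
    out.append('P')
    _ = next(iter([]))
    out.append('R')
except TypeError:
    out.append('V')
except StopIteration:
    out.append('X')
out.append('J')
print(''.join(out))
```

Execution trace: 'P' (try body) → 'X' (except StopIteration) → 'J' (after the try/except). Output: PXJ

Answer: PXJ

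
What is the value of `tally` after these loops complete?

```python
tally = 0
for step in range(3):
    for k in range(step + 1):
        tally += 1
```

Triangle: 1 + 2 + ... + 3
`tally` takes the values: 0 → 1 → 2 → 3 → 4 → 5 → 6

Answer: 6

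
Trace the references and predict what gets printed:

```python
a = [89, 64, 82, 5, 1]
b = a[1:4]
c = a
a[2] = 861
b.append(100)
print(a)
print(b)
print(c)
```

Key concept: slice vs alias.
Step by step:
`a = [89, 64, 82, 5, 1]` → a = [89, 64, 82, 5, 1]
`b = a[1:4]` → b = [64, 82, 5]
`c = a` → c = [89, 64, 82, 5, 1] (same object as a)
`a[2] = 861` → a = [89, 64, 861, 5, 1] (same object as c); c = [89, 64, 861, 5, 1] (same object as a)
`b.append(100)` → b = [64, 82, 5, 100]
`print(a)` → prints [89, 64, 861, 5, 1]
`print(b)` → prints [64, 82, 5, 100]
`print(c)` → prints [89, 64, 861, 5, 1]

Answer:
[89, 64, 861, 5, 1]
[64, 82, 5, 100]
[89, 64, 861, 5, 1]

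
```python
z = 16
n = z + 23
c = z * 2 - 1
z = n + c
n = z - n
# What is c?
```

Trace:
`z = 16` → z = 16
`n = z + 23` → n = 39
`c = z * 2 - 1` → c = 31
`z = n + c` → z = 70
`n = z - n` → n = 31
So c = 31

Answer: 31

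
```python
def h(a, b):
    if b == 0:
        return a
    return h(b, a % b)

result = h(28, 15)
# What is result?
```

h(28, 15) -> h(15, 13) -> h(13, 2) -> h(2, 1) -> h(1, 0) -> 1

Answer: 1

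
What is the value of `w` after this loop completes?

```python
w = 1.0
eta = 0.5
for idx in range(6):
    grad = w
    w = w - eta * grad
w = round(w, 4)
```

Gradient descent: w = 1.0 * (1 - 0.5)^6
`w` takes the values: 1.0 → 0.5 → 0.25 → 0.125 → 0.0625 → 0.03125 → 0.015625 → 0.0156

Answer: 0.0156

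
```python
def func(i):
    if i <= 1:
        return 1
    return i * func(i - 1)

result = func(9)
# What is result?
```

func(9) = 9 * 8 * 7 * 6 * 5 * 4 * 3 * 2 * 1 = 362880

Answer: 362880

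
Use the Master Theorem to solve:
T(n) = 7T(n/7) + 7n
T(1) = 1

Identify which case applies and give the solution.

a=7, b=7, f(n)=7n. log_7(7) = 1. Since c=1 = 1, Case 2 applies: T(n) = Θ(n^log_b(a) · log n) = O(n log n).

Answer: O(n log n) - Case 2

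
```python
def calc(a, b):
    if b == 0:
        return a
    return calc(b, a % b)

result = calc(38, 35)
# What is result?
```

calc(38, 35) -> calc(35, 3) -> calc(3, 2) -> calc(2, 1) -> calc(1, 0) -> 1

Answer: 1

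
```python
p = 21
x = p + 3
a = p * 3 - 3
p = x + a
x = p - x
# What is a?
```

Trace:
`p = 21` → p = 21
`x = p + 3` → x = 24
`a = p * 3 - 3` → a = 60
`p = x + a` → p = 84
`x = p - x` → x = 60
So a = 60

Answer: 60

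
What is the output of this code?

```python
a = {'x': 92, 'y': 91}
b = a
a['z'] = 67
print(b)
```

Key concept: dict aliasing.
Step by step:
`a = {'x': 92, 'y': 91}` → a = {'x': 92, 'y': 91}
`b = a` → b = {'x': 92, 'y': 91} (same object as a)
`a['z'] = 67` → a = {'x': 92, 'y': 91, 'z': 67} (same object as b); b = {'x': 92, 'y': 91, 'z': 67} (same object as a)
`print(b)` → prints {'x': 92, 'y': 91, 'z': 67}

Answer: {'x': 92, 'y': 91, 'z': 67}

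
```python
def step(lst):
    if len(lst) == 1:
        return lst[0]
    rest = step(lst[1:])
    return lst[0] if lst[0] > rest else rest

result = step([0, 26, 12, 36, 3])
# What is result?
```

Recursive max over [0, 26, 12, 36, 3] = 36

Answer: 36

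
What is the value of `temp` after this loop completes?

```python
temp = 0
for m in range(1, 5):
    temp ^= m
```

XOR of 1 to 4
`temp` takes the values: 0 → 1 → 3 → 0 → 4

Answer: 4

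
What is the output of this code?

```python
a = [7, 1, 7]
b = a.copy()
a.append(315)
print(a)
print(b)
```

Key concept: list.copy() creates independent copy.
Step by step:
`a = [7, 1, 7]` → a = [7, 1, 7]
`b = a.copy()` → b = [7, 1, 7]
`a.append(315)` → a = [7, 1, 7, 315]
`print(a)` → prints [7, 1, 7, 315]
`print(b)` → prints [7, 1, 7]

Answer:
[7, 1, 7, 315]
[7, 1, 7]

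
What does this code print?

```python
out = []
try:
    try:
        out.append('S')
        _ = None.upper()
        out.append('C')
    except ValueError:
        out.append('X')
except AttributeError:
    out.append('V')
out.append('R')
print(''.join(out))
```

Execution trace: 'S' (try body) → 'V' (outer except AttributeError) → 'R' (after the try/except). Output: SVR

Answer: SVR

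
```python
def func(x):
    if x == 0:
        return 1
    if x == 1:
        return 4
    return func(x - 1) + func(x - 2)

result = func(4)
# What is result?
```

Build up from base cases: func(0)=1, func(1)=4, func(2)=5, func(3)=9, func(4)=14

Answer: 14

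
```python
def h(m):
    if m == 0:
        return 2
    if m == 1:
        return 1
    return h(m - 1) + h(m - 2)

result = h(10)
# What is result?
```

Build up from base cases: h(0)=2, h(1)=1, h(2)=3, h(3)=4, h(4)=7, h(5)=11, h(6)=18, ..., h(10)=123

Answer: 123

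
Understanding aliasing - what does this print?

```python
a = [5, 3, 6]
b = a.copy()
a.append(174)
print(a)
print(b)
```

Key concept: list.copy() creates independent copy.
Step by step:
`a = [5, 3, 6]` → a = [5, 3, 6]
`b = a.copy()` → b = [5, 3, 6]
`a.append(174)` → a = [5, 3, 6, 174]
`print(a)` → prints [5, 3, 6, 174]
`print(b)` → prints [5, 3, 6]

Answer:
[5, 3, 6, 174]
[5, 3, 6]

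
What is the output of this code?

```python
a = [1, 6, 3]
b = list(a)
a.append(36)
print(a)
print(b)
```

Key concept: list() constructor creates copy.
Step by step:
`a = [1, 6, 3]` → a = [1, 6, 3]
`b = list(a)` → b = [1, 6, 3]
`a.append(36)` → a = [1, 6, 3, 36]
`print(a)` → prints [1, 6, 3, 36]
`print(b)` → prints [1, 6, 3]

Answer:
[1, 6, 3, 36]
[1, 6, 3]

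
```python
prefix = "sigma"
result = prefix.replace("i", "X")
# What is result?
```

Trace:
`prefix = "sigma"` → prefix = 'sigma'
`result = prefix.replace("i", "X")` → result = 'sXgma'
So result = 'sXgma'

Answer: 'sXgma'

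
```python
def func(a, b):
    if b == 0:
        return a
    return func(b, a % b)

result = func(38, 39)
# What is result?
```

func(38, 39) -> func(39, 38) -> func(38, 1) -> func(1, 0) -> 1

Answer: 1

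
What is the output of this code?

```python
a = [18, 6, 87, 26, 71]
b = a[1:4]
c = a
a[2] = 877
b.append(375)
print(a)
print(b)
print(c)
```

Key concept: slice vs alias.
Step by step:
`a = [18, 6, 87, 26, 71]` → a = [18, 6, 87, 26, 71]
`b = a[1:4]` → b = [6, 87, 26]
`c = a` → c = [18, 6, 87, 26, 71] (same object as a)
`a[2] = 877` → a = [18, 6, 877, 26, 71] (same object as c); c = [18, 6, 877, 26, 71] (same object as a)
`b.append(375)` → b = [6, 87, 26, 375]
`print(a)` → prints [18, 6, 877, 26, 71]
`print(b)` → prints [6, 87, 26, 375]
`print(c)` → prints [18, 6, 877, 26, 71]

Answer:
[18, 6, 877, 26, 71]
[6, 87, 26, 375]
[18, 6, 877, 26, 71]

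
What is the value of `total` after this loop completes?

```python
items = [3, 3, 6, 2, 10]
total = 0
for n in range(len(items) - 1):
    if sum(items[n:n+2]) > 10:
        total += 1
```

Count windows with sum > 10
`total` takes the values: 0 → 1

Answer: 1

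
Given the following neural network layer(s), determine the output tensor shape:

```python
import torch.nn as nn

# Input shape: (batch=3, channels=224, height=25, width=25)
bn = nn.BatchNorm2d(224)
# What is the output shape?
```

Input: (3, 224, 25, 25) -> Output: (3, 224, 25, 25)

Answer: (3, 224, 25, 25)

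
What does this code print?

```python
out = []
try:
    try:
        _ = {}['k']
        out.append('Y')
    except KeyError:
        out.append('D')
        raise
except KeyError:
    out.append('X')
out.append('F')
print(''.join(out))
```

Execution trace: 'D' (inner except KeyError) → 'X' (outer except KeyError) → 'F' (after the try/except). Output: DXF

Answer: DXF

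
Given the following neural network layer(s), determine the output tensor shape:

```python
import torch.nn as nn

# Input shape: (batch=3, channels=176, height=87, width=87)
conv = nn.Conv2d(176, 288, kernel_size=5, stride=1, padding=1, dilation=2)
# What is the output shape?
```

Input: (3, 176, 87, 87) -> Output: (3, 288, 81, 81)

Answer: (3, 288, 81, 81)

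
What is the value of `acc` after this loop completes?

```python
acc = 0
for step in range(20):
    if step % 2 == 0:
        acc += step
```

Sum of even numbers 0 to 19
`acc` takes the values: 0 → 2 → 6 → 12 → 20 → 30 → 42 → 56 → 72 → 90

Answer: 90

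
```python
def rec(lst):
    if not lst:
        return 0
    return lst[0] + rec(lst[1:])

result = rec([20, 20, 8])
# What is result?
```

20 + 20 + 8 + 0 = 48

Answer: 48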